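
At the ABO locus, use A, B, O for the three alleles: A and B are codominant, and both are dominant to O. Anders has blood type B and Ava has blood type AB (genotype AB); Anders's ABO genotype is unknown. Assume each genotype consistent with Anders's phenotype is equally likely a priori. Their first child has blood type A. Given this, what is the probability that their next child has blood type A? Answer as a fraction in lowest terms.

1/4

Possible genotypes: Anders ∈ {BB, BO}; Ava ∈ {AB}.
Weight each parental genotype pair by prior × P(type-A child):
  BO × AB: posterior weight 1; P(next child type A) = 1/4.
Weighted sum = 1/4.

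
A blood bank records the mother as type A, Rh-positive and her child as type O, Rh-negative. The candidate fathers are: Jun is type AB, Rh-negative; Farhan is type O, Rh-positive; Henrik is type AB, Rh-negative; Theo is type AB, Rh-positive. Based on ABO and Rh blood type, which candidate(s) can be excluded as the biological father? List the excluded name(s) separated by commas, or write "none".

Jun, Henrik, Theo

A candidate is excluded only if no genotype consistent with his phenotype could produce a type O, Rh-negative child with a type A, Rh-positive mother.
Jun (type AB, Rh-): no genotype consistent with that phenotype can produce a type-O Rh- child with a type-A mother.
Henrik (type AB, Rh-): no genotype consistent with that phenotype can produce a type-O Rh- child with a type-A mother.
Theo (type AB, Rh+): no genotype consistent with that phenotype can produce a type-O Rh- child with a type-A mother.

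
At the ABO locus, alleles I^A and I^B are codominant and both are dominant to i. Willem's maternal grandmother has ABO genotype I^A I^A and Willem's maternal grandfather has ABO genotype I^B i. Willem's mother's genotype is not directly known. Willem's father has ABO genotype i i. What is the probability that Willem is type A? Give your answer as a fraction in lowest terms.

Willem's mother's ABO genotype from I^A I^A × I^B i: 1/2 I^A I^B, 1/2 I^A i.
Crossing each possibility with the father i i and summing P(type A): 1/2·1/2 + 1/2·1/2 = 1/2.

1/2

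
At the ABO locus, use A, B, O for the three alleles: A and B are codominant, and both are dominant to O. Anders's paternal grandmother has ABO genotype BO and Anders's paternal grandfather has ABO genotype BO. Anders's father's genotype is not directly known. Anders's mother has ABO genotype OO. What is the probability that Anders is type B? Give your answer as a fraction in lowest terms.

Anders's father's ABO genotype from BO × BO: 1/4 BB, 1/2 BO, 1/4 OO.
Crossing each possibility with the mother OO and summing P(type B): 1/4·1 + 1/2·1/2 + 1/4·0 = 1/2.

1/2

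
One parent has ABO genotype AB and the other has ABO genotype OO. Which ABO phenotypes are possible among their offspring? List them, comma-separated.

Gametes from AB × OO give offspring ABO genotypes AO, BO, i.e. phenotypes A, B.

A, B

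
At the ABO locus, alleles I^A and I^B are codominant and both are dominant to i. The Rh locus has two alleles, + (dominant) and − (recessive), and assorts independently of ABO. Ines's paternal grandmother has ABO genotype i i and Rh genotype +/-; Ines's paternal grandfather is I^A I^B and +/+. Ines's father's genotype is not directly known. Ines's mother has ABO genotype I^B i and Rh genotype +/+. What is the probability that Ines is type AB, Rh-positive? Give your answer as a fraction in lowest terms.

Ines's father's ABO genotype from i i × I^A I^B: 1/2 I^A i, 1/2 I^B i.
Crossing each possibility with the mother I^B i and summing P(type AB): 1/2·1/4 + 1/2·0 = 1/8.
Similarly for Rh via the father's Rh distribution: P(Rh+) = 1.
Independent loci: 1/8 × 1 = 1/8.

1/8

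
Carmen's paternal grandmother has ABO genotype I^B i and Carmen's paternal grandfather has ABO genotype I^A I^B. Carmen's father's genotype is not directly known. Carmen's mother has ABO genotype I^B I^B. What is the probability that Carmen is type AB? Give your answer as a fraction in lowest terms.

Carmen's father's ABO genotype from I^B i × I^A I^B: 1/4 I^A I^B, 1/4 I^A i, 1/4 I^B I^B, 1/4 I^B i.
Crossing each possibility with the mother I^B I^B and summing P(type AB): 1/4·1/2 + 1/4·1/2 + 1/4·0 + 1/4·0 = 1/4.

1/4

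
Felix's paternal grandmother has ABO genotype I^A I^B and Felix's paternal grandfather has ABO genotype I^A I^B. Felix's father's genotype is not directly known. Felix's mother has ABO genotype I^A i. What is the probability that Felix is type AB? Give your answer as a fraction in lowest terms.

Felix's father's ABO genotype from I^A I^B × I^A I^B: 1/4 I^A I^A, 1/2 I^A I^B, 1/4 I^B I^B.
Crossing each possibility with the mother I^A i and summing P(type AB): 1/4·0 + 1/2·1/4 + 1/4·1/2 = 1/4.

1/4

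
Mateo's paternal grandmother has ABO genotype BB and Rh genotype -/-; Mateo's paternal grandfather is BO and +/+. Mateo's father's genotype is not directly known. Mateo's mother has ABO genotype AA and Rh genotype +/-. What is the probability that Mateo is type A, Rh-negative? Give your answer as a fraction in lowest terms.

1/16

Mateo's father's ABO genotype from BB × BO: 1/2 BB, 1/2 BO.
Crossing each possibility with the mother AA and summing P(type A): 1/2·0 + 1/2·1/2 = 1/4.
Similarly for Rh via the father's Rh distribution: P(Rh-) = 1/4.
Independent loci: 1/4 × 1/4 = 1/16.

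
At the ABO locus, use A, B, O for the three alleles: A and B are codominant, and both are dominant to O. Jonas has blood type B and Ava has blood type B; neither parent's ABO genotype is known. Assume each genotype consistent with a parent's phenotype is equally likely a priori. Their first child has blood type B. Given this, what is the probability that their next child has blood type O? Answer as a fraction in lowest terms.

1/20

Possible genotypes: Jonas ∈ {BB, BO}; Ava ∈ {BB, BO}.
Weight each parental genotype pair by prior × P(type-B child):
  BB × BB: posterior weight 4/15; P(next child type O) = 0.
  BB × BO: posterior weight 4/15; P(next child type O) = 0.
  BO × BB: posterior weight 4/15; P(next child type O) = 0.
  BO × BO: posterior weight 1/5; P(next child type O) = 1/4.
Weighted sum = 1/20.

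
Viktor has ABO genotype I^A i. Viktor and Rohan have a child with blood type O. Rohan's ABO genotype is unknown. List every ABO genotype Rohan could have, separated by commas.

I^A i, I^B i, i i

For each candidate genotype of Rohan, check whether crossing it with I^A i can produce every observed child phenotype.
  I^A I^A → possible child types {A} ✗
  I^A I^B → possible child types {A, B, AB} ✗
  I^A i → possible child types {O, A} ✓
  I^B I^B → possible child types {B, AB} ✗
  I^B i → possible child types {O, A, B, AB} ✓
  i i → possible child types {O, A} ✓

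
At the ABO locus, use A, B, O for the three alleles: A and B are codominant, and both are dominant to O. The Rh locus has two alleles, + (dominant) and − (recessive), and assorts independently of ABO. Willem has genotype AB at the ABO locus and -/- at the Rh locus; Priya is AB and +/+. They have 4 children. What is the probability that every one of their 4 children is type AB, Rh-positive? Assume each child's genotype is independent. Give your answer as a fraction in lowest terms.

1/16

ABO cross AB × AB → 1/4 A, 1/4 B, 1/2 AB.
Rh cross -/- × +/+ → 1 Rh+; so P(type AB, Rh-positive) = 1/2 × 1 = 1/2 per child.
All 4 independent: (1/2)^4 = 1/16.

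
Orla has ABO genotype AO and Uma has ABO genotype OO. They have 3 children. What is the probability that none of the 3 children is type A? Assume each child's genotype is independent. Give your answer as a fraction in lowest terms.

ABO cross AO × OO → 1/2 O, 1/2 A.
So P(type A) = 1/2 per child.
P(not type A) = 1/2 for one child; (1/2)^3 = 1/8.

1/8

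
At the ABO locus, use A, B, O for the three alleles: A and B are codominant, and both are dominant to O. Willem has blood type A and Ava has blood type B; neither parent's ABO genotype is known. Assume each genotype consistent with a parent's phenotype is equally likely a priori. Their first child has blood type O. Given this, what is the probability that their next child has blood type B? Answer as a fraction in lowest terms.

1/4

Possible genotypes: Willem ∈ {AA, AO}; Ava ∈ {BB, BO}.
Weight each parental genotype pair by prior × P(type-O child):
  AO × BO: posterior weight 1; P(next child type B) = 1/4.
Weighted sum = 1/4.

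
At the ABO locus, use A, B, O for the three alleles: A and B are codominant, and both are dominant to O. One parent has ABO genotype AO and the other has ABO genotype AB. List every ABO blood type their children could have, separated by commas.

A, B, AB

Gametes from AO × AB give offspring ABO genotypes AA, AB, AO, BO, i.e. phenotypes A, B, AB.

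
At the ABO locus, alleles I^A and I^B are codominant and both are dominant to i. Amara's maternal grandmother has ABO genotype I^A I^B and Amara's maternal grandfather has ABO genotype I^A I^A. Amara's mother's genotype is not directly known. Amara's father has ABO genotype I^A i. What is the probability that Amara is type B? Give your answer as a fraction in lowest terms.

Amara's mother's ABO genotype from I^A I^B × I^A I^A: 1/2 I^A I^A, 1/2 I^A I^B.
Crossing each possibility with the father I^A i and summing P(type B): 1/2·0 + 1/2·1/4 = 1/8.

1/8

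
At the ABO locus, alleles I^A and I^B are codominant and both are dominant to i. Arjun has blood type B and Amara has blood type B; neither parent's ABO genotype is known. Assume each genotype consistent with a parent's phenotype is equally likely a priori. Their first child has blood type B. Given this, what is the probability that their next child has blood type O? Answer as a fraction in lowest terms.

1/20

Possible genotypes: Arjun ∈ {I^B I^B, I^B i}; Amara ∈ {I^B I^B, I^B i}.
Weight each parental genotype pair by prior × P(type-B child):
  I^B I^B × I^B I^B: posterior weight 4/15; P(next child type O) = 0.
  I^B I^B × I^B i: posterior weight 4/15; P(next child type O) = 0.
  I^B i × I^B I^B: posterior weight 4/15; P(next child type O) = 0.
  I^B i × I^B i: posterior weight 1/5; P(next child type O) = 1/4.
Weighted sum = 1/20.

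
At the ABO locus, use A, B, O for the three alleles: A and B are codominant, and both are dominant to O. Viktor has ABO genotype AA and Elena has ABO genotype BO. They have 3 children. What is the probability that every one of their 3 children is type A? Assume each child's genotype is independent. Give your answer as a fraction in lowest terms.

1/8

ABO cross AA × BO → 1/2 A, 1/2 AB.
So P(type A) = 1/2 per child.
All 3 independent: (1/2)^3 = 1/8.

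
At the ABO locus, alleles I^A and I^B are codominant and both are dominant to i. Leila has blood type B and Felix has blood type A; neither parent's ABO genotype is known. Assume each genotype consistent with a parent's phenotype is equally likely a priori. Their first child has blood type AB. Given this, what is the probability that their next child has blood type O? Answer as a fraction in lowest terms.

1/36

Possible genotypes: Leila ∈ {I^B I^B, I^B i}; Felix ∈ {I^A I^A, I^A i}.
Weight each parental genotype pair by prior × P(type-AB child):
  I^B I^B × I^A I^A: posterior weight 4/9; P(next child type O) = 0.
  I^B I^B × I^A i: posterior weight 2/9; P(next child type O) = 0.
  I^B i × I^A I^A: posterior weight 2/9; P(next child type O) = 0.
  I^B i × I^A i: posterior weight 1/9; P(next child type O) = 1/4.
Weighted sum = 1/36.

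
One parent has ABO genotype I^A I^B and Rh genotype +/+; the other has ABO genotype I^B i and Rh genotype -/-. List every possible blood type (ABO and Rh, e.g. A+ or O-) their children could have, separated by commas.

A+, B+, AB+

Gametes from I^A I^B × I^B i give offspring ABO genotypes I^A I^B, I^A i, I^B I^B, I^B i, i.e. phenotypes A, B, AB.
Rh cross +/+ × -/- → phenotypes Rh+.
Combining independently: A+, B+, AB+.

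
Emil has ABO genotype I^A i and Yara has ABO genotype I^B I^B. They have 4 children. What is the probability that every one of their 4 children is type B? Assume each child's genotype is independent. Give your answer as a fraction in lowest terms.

1/16

ABO cross I^A i × I^B I^B → 1/2 B, 1/2 AB.
So P(type B) = 1/2 per child.
All 4 independent: (1/2)^4 = 1/16.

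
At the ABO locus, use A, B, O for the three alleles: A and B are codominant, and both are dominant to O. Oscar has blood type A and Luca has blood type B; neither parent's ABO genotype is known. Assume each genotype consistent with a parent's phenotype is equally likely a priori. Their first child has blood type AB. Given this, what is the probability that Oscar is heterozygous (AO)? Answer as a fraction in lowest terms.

1/3

Possible genotypes: Oscar ∈ {AA, AO}; Luca ∈ {BB, BO}.
Weight each parental genotype pair by prior × P(type-AB child):
  AA × BB: posterior weight 4/9.
  AA × BO: posterior weight 2/9.
  AO × BB: posterior weight 2/9.
  AO × BO: posterior weight 1/9.
Sum the posterior weight over pairs where Oscar is AO: 1/3.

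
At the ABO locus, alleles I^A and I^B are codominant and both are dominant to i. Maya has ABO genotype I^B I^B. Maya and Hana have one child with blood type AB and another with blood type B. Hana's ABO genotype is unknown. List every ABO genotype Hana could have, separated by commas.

I^A I^B, I^A i

For each candidate genotype of Hana, check whether crossing it with I^B I^B can produce every observed child phenotype.
  I^A I^A → possible child types {AB} ✗
  I^A I^B → possible child types {B, AB} ✓
  I^A i → possible child types {B, AB} ✓
  I^B I^B → possible child types {B} ✗
  I^B i → possible child types {B} ✗
  i i → possible child types {B} ✗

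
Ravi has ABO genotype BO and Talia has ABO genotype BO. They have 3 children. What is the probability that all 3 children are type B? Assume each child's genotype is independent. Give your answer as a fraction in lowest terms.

27/64

ABO cross BO × BO → 1/4 O, 3/4 B.
So P(type B) = 3/4 per child.
All 3 independent: (3/4)^3 = 27/64.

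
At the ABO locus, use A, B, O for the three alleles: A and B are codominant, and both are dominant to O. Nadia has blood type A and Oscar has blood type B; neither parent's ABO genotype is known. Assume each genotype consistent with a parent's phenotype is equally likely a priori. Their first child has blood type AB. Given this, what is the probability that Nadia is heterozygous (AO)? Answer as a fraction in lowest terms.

Possible genotypes: Nadia ∈ {AA, AO}; Oscar ∈ {BB, BO}.
Weight each parental genotype pair by prior × P(type-AB child):
  AA × BB: posterior weight 4/9.
  AA × BO: posterior weight 2/9.
  AO × BB: posterior weight 2/9.
  AO × BO: posterior weight 1/9.
Sum the posterior weight over pairs where Nadia is AO: 1/3.

1/3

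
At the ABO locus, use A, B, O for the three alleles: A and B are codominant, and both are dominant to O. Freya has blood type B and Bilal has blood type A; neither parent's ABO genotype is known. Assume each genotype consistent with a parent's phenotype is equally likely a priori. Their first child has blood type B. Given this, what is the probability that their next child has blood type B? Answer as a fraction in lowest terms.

5/12

Possible genotypes: Freya ∈ {BB, BO}; Bilal ∈ {AA, AO}.
Weight each parental genotype pair by prior × P(type-B child):
  BB × AO: posterior weight 2/3; P(next child type B) = 1/2.
  BO × AO: posterior weight 1/3; P(next child type B) = 1/4.
Weighted sum = 5/12.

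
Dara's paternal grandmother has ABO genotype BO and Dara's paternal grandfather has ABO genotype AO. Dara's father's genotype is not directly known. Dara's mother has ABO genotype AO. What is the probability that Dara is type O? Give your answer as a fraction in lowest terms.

Dara's father's ABO genotype from BO × AO: 1/4 AB, 1/4 AO, 1/4 BO, 1/4 OO.
Crossing each possibility with the mother AO and summing P(type O): 1/4·0 + 1/4·1/4 + 1/4·1/4 + 1/4·1/2 = 1/4.

1/4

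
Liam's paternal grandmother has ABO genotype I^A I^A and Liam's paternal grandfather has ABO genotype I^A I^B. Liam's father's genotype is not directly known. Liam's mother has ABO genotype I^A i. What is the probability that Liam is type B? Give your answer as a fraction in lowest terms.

Liam's father's ABO genotype from I^A I^A × I^A I^B: 1/2 I^A I^A, 1/2 I^A I^B.
Crossing each possibility with the mother I^A i and summing P(type B): 1/2·0 + 1/2·1/4 = 1/8.

1/8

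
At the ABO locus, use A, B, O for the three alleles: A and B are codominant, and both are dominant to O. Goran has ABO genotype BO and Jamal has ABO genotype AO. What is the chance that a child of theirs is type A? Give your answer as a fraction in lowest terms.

1/4

ABO cross BO × AO → offspring phenotypes: 1/4 O, 1/4 A, 1/4 B, 1/4 AB.
So P(type A) = 1/4.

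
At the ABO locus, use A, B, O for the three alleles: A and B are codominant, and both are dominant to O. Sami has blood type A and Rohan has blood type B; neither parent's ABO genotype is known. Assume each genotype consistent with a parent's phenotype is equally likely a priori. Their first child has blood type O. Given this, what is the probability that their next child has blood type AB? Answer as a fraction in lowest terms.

1/4

Possible genotypes: Sami ∈ {AA, AO}; Rohan ∈ {BB, BO}.
Weight each parental genotype pair by prior × P(type-O child):
  AO × BO: posterior weight 1; P(next child type AB) = 1/4.
Weighted sum = 1/4.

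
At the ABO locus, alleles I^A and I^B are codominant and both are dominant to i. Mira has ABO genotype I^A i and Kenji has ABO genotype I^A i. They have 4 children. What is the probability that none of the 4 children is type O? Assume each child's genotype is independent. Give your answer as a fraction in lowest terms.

81/256

ABO cross I^A i × I^A i → 1/4 O, 3/4 A.
So P(type O) = 1/4 per child.
P(not type O) = 3/4 for one child; (3/4)^4 = 81/256.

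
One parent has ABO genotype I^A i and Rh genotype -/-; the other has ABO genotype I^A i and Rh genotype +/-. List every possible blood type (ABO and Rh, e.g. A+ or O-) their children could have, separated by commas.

O+, O-, A+, A-

Gametes from I^A i × I^A i give offspring ABO genotypes I^A I^A, I^A i, i i, i.e. phenotypes O, A.
Rh cross -/- × +/- → phenotypes Rh+, Rh-.
Combining independently: O+, O-, A+, A-.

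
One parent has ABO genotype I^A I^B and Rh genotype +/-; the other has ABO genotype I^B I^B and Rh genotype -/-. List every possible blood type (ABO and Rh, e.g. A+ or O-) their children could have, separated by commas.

Gametes from I^A I^B × I^B I^B give offspring ABO genotypes I^A I^B, I^B I^B, i.e. phenotypes B, AB.
Rh cross +/- × -/- → phenotypes Rh+, Rh-.
Combining independently: B+, B-, AB+, AB-.

B+, B-, AB+, AB-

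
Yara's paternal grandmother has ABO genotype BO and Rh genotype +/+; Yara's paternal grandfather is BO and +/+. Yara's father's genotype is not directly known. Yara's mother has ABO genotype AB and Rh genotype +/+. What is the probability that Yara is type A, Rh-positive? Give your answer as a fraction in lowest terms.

1/4

Yara's father's ABO genotype from BO × BO: 1/4 BB, 1/2 BO, 1/4 OO.
Crossing each possibility with the mother AB and summing P(type A): 1/4·0 + 1/2·1/4 + 1/4·1/2 = 1/4.
Similarly for Rh via the father's Rh distribution: P(Rh+) = 1.
Independent loci: 1/4 × 1 = 1/4.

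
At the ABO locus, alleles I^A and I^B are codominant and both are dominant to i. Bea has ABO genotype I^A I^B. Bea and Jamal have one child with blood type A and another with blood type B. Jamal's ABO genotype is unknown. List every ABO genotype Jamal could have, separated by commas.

For each candidate genotype of Jamal, check whether crossing it with I^A I^B can produce every observed child phenotype.
  I^A I^A → possible child types {A, AB} ✗
  I^A I^B → possible child types {A, B, AB} ✓
  I^A i → possible child types {A, B, AB} ✓
  I^B I^B → possible child types {B, AB} ✗
  I^B i → possible child types {A, B, AB} ✓
  i i → possible child types {A, B} ✓

I^A I^B, I^A i, I^B i, i i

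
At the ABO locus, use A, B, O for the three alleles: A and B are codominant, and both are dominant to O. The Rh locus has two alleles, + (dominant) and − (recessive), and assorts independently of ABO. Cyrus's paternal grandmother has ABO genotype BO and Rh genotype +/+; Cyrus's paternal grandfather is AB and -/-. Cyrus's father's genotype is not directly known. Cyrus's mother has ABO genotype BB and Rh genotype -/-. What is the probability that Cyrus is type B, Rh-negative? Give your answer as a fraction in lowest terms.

3/8

Cyrus's father's ABO genotype from BO × AB: 1/4 AB, 1/4 AO, 1/4 BB, 1/4 BO.
Crossing each possibility with the mother BB and summing P(type B): 1/4·1/2 + 1/4·1/2 + 1/4·1 + 1/4·1 = 3/4.
Similarly for Rh via the father's Rh distribution: P(Rh-) = 1/2.
Independent loci: 3/4 × 1/2 = 3/8.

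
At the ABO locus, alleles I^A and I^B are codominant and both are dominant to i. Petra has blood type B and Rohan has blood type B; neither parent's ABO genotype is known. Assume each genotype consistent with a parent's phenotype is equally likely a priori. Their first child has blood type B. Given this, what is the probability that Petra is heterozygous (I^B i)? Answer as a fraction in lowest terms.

7/15

Possible genotypes: Petra ∈ {I^B I^B, I^B i}; Rohan ∈ {I^B I^B, I^B i}.
Weight each parental genotype pair by prior × P(type-B child):
  I^B I^B × I^B I^B: posterior weight 4/15.
  I^B I^B × I^B i: posterior weight 4/15.
  I^B i × I^B I^B: posterior weight 4/15.
  I^B i × I^B i: posterior weight 1/5.
Sum the posterior weight over pairs where Petra is I^B i: 7/15.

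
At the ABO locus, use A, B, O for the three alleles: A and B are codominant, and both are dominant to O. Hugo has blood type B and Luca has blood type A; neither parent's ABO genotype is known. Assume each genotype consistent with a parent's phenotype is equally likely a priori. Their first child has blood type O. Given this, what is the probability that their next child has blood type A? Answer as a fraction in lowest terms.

1/4

Possible genotypes: Hugo ∈ {BB, BO}; Luca ∈ {AA, AO}.
Weight each parental genotype pair by prior × P(type-O child):
  BO × AO: posterior weight 1; P(next child type A) = 1/4.
Weighted sum = 1/4.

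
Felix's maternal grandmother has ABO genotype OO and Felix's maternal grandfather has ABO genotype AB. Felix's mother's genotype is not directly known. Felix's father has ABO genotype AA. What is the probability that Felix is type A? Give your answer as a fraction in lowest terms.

Felix's mother's ABO genotype from OO × AB: 1/2 AO, 1/2 BO.
Crossing each possibility with the father AA and summing P(type A): 1/2·1 + 1/2·1/2 = 3/4.

3/4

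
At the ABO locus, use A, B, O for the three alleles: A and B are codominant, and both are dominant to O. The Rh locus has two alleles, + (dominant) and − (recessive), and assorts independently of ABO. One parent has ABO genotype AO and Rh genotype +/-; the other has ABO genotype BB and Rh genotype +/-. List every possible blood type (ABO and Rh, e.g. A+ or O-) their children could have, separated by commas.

Gametes from AO × BB give offspring ABO genotypes AB, BO, i.e. phenotypes B, AB.
Rh cross +/- × +/- → phenotypes Rh+, Rh-.
Combining independently: B+, B-, AB+, AB-.

B+, B-, AB+, AB-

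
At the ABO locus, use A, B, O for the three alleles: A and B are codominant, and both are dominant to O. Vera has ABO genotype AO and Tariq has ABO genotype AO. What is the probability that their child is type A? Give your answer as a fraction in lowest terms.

ABO cross AO × AO → offspring phenotypes: 1/4 O, 3/4 A.
So P(type A) = 3/4.

3/4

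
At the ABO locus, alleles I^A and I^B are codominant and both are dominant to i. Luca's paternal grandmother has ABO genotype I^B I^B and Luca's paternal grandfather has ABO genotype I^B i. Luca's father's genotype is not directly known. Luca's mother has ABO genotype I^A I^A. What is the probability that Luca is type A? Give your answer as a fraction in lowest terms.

1/4

Luca's father's ABO genotype from I^B I^B × I^B i: 1/2 I^B I^B, 1/2 I^B i.
Crossing each possibility with the mother I^A I^A and summing P(type A): 1/2·0 + 1/2·1/2 = 1/4.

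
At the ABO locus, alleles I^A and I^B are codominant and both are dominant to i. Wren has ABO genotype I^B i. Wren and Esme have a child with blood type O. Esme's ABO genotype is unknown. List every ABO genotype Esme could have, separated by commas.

For each candidate genotype of Esme, check whether crossing it with I^B i can produce every observed child phenotype.
  I^A I^A → possible child types {A, AB} ✗
  I^A I^B → possible child types {A, B, AB} ✗
  I^A i → possible child types {O, A, B, AB} ✓
  I^B I^B → possible child types {B} ✗
  I^B i → possible child types {O, B} ✓
  i i → possible child types {O, B} ✓

I^A i, I^B i, i i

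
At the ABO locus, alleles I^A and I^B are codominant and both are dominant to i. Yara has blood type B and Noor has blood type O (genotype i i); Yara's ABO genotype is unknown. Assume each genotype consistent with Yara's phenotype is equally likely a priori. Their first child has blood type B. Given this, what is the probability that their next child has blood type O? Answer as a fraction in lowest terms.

Possible genotypes: Yara ∈ {I^B I^B, I^B i}; Noor ∈ {i i}.
Weight each parental genotype pair by prior × P(type-B child):
  I^B I^B × i i: posterior weight 2/3; P(next child type O) = 0.
  I^B i × i i: posterior weight 1/3; P(next child type O) = 1/2.
Weighted sum = 1/6.

1/6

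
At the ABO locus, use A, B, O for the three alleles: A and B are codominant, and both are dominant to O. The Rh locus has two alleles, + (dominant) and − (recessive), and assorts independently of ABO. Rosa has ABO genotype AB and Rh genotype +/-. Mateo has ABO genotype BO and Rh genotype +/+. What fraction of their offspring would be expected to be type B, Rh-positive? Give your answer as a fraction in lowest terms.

1/2

ABO cross AB × BO → offspring phenotypes: 1/4 A, 1/2 B, 1/4 AB.
Rh cross +/- × +/+ → 1 Rh+.
Independent loci: P(type B, Rh-positive) = 1/2 × 1 = 1/2.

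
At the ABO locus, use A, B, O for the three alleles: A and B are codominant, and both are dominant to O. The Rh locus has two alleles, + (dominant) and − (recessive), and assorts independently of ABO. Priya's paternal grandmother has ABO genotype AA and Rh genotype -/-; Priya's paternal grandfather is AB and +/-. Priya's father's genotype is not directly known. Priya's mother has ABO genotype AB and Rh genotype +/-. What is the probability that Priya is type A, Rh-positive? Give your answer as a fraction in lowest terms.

Priya's father's ABO genotype from AA × AB: 1/2 AA, 1/2 AB.
Crossing each possibility with the mother AB and summing P(type A): 1/2·1/2 + 1/2·1/4 = 3/8.
Similarly for Rh via the father's Rh distribution: P(Rh+) = 5/8.
Independent loci: 3/8 × 5/8 = 15/64.

15/64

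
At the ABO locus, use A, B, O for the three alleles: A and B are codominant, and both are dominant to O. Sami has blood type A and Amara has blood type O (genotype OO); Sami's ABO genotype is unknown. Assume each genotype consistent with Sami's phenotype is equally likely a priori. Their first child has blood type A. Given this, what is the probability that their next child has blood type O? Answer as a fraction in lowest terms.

Possible genotypes: Sami ∈ {AA, AO}; Amara ∈ {OO}.
Weight each parental genotype pair by prior × P(type-A child):
  AA × OO: posterior weight 2/3; P(next child type O) = 0.
  AO × OO: posterior weight 1/3; P(next child type O) = 1/2.
Weighted sum = 1/6.

1/6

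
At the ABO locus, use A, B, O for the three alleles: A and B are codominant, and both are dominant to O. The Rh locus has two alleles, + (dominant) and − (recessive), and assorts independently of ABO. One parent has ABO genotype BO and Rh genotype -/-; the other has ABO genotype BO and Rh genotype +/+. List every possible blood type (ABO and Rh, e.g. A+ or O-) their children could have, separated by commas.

O+, B+

Gametes from BO × BO give offspring ABO genotypes BB, BO, OO, i.e. phenotypes O, B.
Rh cross -/- × +/+ → phenotypes Rh+.
Combining independently: O+, B+.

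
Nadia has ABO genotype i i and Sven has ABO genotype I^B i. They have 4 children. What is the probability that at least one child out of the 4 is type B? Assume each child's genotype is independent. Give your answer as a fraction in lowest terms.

15/16

ABO cross i i × I^B i → 1/2 O, 1/2 B.
So P(type B) = 1/2 per child.
P(none) = (1/2)^4 = 1/16; P(at least one) = 1 − 1/16 = 15/16.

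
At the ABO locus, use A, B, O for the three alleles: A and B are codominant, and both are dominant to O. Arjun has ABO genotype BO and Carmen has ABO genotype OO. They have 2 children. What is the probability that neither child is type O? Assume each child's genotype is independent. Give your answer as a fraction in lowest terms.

ABO cross BO × OO → 1/2 O, 1/2 B.
So P(type O) = 1/2 per child.
P(not type O) = 1/2 for one child; (1/2)^2 = 1/4.

1/4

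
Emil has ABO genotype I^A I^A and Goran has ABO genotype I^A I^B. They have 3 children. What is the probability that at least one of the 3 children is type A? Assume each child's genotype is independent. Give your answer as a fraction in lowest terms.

ABO cross I^A I^A × I^A I^B → 1/2 A, 1/2 AB.
So P(type A) = 1/2 per child.
P(none) = (1/2)^3 = 1/8; P(at least one) = 1 − 1/8 = 7/8.

7/8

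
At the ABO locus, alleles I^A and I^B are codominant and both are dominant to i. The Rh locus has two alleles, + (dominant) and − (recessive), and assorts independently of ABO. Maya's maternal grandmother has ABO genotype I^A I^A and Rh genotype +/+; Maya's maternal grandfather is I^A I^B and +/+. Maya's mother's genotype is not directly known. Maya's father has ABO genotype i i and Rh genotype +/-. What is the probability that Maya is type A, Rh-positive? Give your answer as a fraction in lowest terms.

Maya's mother's ABO genotype from I^A I^A × I^A I^B: 1/2 I^A I^A, 1/2 I^A I^B.
Crossing each possibility with the father i i and summing P(type A): 1/2·1 + 1/2·1/2 = 3/4.
Similarly for Rh via the mother's Rh distribution: P(Rh+) = 1.
Independent loci: 3/4 × 1 = 3/4.

3/4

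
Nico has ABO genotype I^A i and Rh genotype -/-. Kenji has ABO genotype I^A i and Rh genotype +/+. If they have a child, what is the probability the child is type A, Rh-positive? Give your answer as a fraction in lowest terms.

3/4

ABO cross I^A i × I^A i → offspring phenotypes: 1/4 O, 3/4 A.
Rh cross -/- × +/+ → 1 Rh+.
Independent loci: P(type A, Rh-positive) = 3/4 × 1 = 3/4.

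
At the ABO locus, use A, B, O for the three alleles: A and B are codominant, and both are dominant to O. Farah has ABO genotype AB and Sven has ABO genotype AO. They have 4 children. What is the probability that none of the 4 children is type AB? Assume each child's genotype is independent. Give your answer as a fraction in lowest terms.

81/256

ABO cross AB × AO → 1/2 A, 1/4 B, 1/4 AB.
So P(type AB) = 1/4 per child.
P(not type AB) = 3/4 for one child; (3/4)^4 = 81/256.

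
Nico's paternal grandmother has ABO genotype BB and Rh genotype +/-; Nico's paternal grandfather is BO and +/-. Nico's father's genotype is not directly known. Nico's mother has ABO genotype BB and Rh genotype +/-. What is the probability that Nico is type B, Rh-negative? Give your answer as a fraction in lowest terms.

1/4

Nico's father's ABO genotype from BB × BO: 1/2 BB, 1/2 BO.
Crossing each possibility with the mother BB and summing P(type B): 1/2·1 + 1/2·1 = 1.
Similarly for Rh via the father's Rh distribution: P(Rh-) = 1/4.
Independent loci: 1 × 1/4 = 1/4.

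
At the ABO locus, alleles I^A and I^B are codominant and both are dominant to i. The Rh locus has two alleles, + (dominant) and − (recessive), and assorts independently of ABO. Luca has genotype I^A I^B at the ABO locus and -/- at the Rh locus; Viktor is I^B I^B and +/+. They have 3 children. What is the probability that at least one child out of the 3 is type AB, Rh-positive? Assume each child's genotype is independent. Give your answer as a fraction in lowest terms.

ABO cross I^A I^B × I^B I^B → 1/2 B, 1/2 AB.
Rh cross -/- × +/+ → 1 Rh+; so P(type AB, Rh-positive) = 1/2 × 1 = 1/2 per child.
P(none) = (1/2)^3 = 1/8; P(at least one) = 1 − 1/8 = 7/8.

7/8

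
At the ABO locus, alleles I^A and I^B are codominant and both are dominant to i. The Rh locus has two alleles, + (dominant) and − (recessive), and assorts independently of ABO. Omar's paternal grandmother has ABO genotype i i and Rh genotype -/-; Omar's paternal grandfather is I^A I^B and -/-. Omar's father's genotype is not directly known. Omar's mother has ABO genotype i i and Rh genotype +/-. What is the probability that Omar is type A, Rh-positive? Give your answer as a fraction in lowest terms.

1/8

Omar's father's ABO genotype from i i × I^A I^B: 1/2 I^A i, 1/2 I^B i.
Crossing each possibility with the mother i i and summing P(type A): 1/2·1/2 + 1/2·0 = 1/4.
Similarly for Rh via the father's Rh distribution: P(Rh+) = 1/2.
Independent loci: 1/4 × 1/2 = 1/8.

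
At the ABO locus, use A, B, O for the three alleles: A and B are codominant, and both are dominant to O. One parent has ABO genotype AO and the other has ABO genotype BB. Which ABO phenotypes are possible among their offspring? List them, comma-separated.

Gametes from AO × BB give offspring ABO genotypes AB, BO, i.e. phenotypes B, AB.

B, AB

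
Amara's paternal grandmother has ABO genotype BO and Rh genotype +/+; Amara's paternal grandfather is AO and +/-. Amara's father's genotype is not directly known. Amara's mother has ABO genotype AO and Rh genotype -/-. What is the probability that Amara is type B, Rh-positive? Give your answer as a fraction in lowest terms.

3/32

Amara's father's ABO genotype from BO × AO: 1/4 AB, 1/4 AO, 1/4 BO, 1/4 OO.
Crossing each possibility with the mother AO and summing P(type B): 1/4·1/4 + 1/4·0 + 1/4·1/4 + 1/4·0 = 1/8.
Similarly for Rh via the father's Rh distribution: P(Rh+) = 3/4.
Independent loci: 1/8 × 3/4 = 3/32.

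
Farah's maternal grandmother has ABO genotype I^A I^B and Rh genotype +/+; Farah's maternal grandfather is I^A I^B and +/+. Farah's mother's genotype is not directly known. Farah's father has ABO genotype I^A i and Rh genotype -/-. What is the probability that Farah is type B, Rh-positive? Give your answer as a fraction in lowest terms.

Farah's mother's ABO genotype from I^A I^B × I^A I^B: 1/4 I^A I^A, 1/2 I^A I^B, 1/4 I^B I^B.
Crossing each possibility with the father I^A i and summing P(type B): 1/4·0 + 1/2·1/4 + 1/4·1/2 = 1/4.
Similarly for Rh via the mother's Rh distribution: P(Rh+) = 1.
Independent loci: 1/4 × 1 = 1/4.

1/4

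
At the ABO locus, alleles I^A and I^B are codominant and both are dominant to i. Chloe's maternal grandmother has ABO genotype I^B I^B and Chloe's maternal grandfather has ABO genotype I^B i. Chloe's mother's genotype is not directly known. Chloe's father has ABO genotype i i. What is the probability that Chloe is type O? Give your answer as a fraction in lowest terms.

Chloe's mother's ABO genotype from I^B I^B × I^B i: 1/2 I^B I^B, 1/2 I^B i.
Crossing each possibility with the father i i and summing P(type O): 1/2·0 + 1/2·1/2 = 1/4.

1/4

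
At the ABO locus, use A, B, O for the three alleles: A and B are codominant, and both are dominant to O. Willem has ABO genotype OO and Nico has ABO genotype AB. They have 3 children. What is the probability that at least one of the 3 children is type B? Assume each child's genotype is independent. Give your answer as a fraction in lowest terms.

ABO cross OO × AB → 1/2 A, 1/2 B.
So P(type B) = 1/2 per child.
P(none) = (1/2)^3 = 1/8; P(at least one) = 1 − 1/8 = 7/8.

7/8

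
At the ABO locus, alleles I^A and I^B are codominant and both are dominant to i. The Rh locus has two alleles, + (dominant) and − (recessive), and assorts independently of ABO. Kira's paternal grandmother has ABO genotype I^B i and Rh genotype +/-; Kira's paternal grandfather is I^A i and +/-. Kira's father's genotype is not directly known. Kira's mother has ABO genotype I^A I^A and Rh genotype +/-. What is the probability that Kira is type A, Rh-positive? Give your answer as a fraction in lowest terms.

9/16

Kira's father's ABO genotype from I^B i × I^A i: 1/4 I^A I^B, 1/4 I^A i, 1/4 I^B i, 1/4 i i.
Crossing each possibility with the mother I^A I^A and summing P(type A): 1/4·1/2 + 1/4·1 + 1/4·1/2 + 1/4·1 = 3/4.
Similarly for Rh via the father's Rh distribution: P(Rh+) = 3/4.
Independent loci: 3/4 × 3/4 = 9/16.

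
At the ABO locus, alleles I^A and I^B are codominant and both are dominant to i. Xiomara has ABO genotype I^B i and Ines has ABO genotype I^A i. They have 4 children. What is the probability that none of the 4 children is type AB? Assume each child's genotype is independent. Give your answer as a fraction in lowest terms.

81/256

ABO cross I^B i × I^A i → 1/4 O, 1/4 A, 1/4 B, 1/4 AB.
So P(type AB) = 1/4 per child.
P(not type AB) = 3/4 for one child; (3/4)^4 = 81/256.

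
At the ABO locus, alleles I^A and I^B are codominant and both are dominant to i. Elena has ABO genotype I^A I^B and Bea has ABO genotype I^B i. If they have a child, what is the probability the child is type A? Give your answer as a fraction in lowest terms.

ABO cross I^A I^B × I^B i → offspring phenotypes: 1/4 A, 1/2 B, 1/4 AB.
So P(type A) = 1/4.

1/4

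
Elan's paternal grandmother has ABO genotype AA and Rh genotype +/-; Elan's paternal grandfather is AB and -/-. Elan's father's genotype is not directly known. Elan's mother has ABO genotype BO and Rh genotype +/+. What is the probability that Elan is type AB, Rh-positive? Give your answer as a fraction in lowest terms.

Elan's father's ABO genotype from AA × AB: 1/2 AA, 1/2 AB.
Crossing each possibility with the mother BO and summing P(type AB): 1/2·1/2 + 1/2·1/4 = 3/8.
Similarly for Rh via the father's Rh distribution: P(Rh+) = 1.
Independent loci: 3/8 × 1 = 3/8.

3/8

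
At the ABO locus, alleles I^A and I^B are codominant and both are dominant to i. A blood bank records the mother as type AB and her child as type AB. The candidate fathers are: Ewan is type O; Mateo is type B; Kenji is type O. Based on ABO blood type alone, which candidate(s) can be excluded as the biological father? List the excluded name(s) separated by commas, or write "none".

Ewan, Kenji

A candidate is excluded only if no genotype consistent with his phenotype could produce a type AB child with a type AB mother.
Ewan (type O): no genotype consistent with that phenotype can produce a type-AB child with a type-AB mother.
Kenji (type O): no genotype consistent with that phenotype can produce a type-AB child with a type-AB mother.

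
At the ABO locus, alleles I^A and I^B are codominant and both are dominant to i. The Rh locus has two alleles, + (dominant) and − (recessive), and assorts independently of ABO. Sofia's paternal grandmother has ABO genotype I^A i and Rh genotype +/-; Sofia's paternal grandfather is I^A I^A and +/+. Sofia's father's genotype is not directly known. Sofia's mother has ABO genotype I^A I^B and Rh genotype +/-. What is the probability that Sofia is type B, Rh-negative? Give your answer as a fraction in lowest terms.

Sofia's father's ABO genotype from I^A i × I^A I^A: 1/2 I^A I^A, 1/2 I^A i.
Crossing each possibility with the mother I^A I^B and summing P(type B): 1/2·0 + 1/2·1/4 = 1/8.
Similarly for Rh via the father's Rh distribution: P(Rh-) = 1/8.
Independent loci: 1/8 × 1/8 = 1/64.

1/64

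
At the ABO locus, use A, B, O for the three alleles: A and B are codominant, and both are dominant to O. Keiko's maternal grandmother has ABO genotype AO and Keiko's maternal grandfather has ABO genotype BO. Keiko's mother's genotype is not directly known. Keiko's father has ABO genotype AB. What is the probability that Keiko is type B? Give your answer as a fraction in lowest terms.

Keiko's mother's ABO genotype from AO × BO: 1/4 AB, 1/4 AO, 1/4 BO, 1/4 OO.
Crossing each possibility with the father AB and summing P(type B): 1/4·1/4 + 1/4·1/4 + 1/4·1/2 + 1/4·1/2 = 3/8.

3/8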